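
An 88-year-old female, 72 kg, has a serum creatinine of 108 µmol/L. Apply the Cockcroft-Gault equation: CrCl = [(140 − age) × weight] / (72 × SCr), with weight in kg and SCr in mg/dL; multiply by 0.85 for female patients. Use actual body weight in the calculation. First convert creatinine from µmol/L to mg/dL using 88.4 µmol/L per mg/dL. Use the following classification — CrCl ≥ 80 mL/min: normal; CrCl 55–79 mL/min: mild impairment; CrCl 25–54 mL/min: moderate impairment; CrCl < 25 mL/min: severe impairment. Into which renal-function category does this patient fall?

SCr = 108 / 88.4 = 1.222 mg/dL
CrCl = (140 − 88) × 72 / (72 × 1.222) × 0.85 = 3744.0 / 87.98 × 0.85 ≈ 36.2 mL/min
36 mL/min falls in the 'moderate impairment' range.

moderate impairment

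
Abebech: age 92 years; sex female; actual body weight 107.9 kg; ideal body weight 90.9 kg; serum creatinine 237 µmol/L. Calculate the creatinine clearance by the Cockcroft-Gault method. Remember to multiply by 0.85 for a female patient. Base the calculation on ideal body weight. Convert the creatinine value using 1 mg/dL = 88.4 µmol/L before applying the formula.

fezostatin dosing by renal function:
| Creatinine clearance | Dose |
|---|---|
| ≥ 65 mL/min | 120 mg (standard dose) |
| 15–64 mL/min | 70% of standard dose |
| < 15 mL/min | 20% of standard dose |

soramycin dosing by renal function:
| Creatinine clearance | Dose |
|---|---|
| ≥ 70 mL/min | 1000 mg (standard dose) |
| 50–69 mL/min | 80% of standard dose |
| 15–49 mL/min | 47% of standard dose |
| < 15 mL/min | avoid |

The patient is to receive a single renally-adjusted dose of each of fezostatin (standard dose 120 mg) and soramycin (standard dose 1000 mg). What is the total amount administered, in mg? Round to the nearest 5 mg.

555 mg

SCr = 237 / 88.4 = 2.681 mg/dL
CrCl = (140 − 92) × 90.9 / (72 × 2.681) × 0.85 = 4363.2 / 193.03 × 0.85 ≈ 19.2 mL/min
CrCl ≈ 19 mL/min.
fezostatin: 15–64 mL/min → 70% of 120 mg = 84 mg.
soramycin: 15–49 mL/min → 47% of 1000 mg = 470 mg.
Total = 84 + 470 = 554 mg.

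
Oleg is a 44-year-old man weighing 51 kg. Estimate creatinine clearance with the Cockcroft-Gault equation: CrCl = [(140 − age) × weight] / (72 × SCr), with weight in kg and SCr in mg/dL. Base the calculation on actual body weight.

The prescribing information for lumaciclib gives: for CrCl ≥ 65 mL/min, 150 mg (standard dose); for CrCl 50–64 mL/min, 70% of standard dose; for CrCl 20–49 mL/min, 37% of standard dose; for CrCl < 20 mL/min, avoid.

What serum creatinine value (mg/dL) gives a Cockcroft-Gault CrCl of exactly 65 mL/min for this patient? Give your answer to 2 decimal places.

Standard dose requires CrCl ≥ 65 mL/min.
Set (140 − 44) × 51 / (72 × SCr) = 65
SCr = (140 − 44) × 51 / (72 × 65) = 1.046 mg/dL

1.05 mg/dL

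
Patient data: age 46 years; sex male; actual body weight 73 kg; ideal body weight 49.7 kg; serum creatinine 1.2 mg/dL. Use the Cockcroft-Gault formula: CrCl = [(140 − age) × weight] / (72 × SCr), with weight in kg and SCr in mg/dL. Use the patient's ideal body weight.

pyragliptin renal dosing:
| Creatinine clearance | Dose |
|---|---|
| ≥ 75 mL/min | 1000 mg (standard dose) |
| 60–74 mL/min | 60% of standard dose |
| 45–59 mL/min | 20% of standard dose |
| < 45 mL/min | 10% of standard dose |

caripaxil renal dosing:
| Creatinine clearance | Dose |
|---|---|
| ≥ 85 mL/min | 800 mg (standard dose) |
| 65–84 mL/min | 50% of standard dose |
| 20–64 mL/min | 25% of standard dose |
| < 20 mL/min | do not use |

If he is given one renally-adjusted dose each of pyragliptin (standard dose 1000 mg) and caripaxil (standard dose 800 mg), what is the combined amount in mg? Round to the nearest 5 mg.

400 mg

CrCl = (140 − 46) × 49.7 / (72 × 1.2) = 4671.8 / 86.40 ≈ 54.1 mL/min
CrCl ≈ 54 mL/min.
pyragliptin: 45–59 mL/min → 20% of 1000 mg = 200 mg.
caripaxil: 20–64 mL/min → 25% of 800 mg = 200 mg.
Total = 200 + 200 = 400 mg.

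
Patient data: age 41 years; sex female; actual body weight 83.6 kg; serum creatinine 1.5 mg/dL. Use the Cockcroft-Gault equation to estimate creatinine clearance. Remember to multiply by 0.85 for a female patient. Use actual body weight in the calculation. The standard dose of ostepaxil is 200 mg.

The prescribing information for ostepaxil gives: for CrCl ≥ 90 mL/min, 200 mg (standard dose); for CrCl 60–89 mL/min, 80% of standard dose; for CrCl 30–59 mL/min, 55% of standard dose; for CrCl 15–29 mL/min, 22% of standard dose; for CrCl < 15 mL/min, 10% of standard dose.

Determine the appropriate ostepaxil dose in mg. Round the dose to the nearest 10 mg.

160 mg

CrCl = (140 − 41) × 83.6 / (72 × 1.5) × 0.85 = 8276.4 / 108.00 × 0.85 ≈ 65.1 mL/min
CrCl ≈ 65 mL/min → bracket 60–89 mL/min.
80% of 200 mg = 160 mg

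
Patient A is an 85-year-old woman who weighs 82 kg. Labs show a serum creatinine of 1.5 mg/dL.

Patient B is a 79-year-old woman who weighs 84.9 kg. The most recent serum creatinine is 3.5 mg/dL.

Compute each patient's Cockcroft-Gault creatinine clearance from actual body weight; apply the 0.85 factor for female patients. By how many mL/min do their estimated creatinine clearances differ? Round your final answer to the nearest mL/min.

18 mL/min

Patient A: CrCl = (140 − 85) × 82 / (72 × 1.5) × 0.85 = 4510.0 / 108.00 × 0.85 ≈ 35.5 mL/min
Patient B: CrCl = (140 − 79) × 84.9 / (72 × 3.5) × 0.85 = 5178.9 / 252.00 × 0.85 ≈ 17.5 mL/min
|35.5 − 17.5| = 18.0 mL/min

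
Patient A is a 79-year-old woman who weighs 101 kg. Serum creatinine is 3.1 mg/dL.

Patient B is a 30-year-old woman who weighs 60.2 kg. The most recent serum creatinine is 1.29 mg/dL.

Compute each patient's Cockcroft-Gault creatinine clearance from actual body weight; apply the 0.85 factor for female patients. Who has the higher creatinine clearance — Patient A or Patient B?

Patient B

Patient A: CrCl = (140 − 79) × 101 / (72 × 3.1) × 0.85 = 6161.0 / 223.20 × 0.85 ≈ 23.5 mL/min
Patient B: CrCl = (140 − 30) × 60.2 / (72 × 1.29) × 0.85 = 6622.0 / 92.88 × 0.85 ≈ 60.6 mL/min
23.5 vs 60.6 mL/min → Patient B is higher.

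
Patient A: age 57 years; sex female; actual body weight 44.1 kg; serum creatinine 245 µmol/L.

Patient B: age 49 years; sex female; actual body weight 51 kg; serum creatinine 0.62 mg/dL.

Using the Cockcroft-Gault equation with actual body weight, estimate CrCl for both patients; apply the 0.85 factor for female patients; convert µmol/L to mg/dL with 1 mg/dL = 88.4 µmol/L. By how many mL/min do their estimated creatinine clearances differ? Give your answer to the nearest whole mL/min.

73 mL/min

Patient A: SCr = 245 / 88.4 = 2.771 mg/dL
Patient A: CrCl = (140 − 57) × 44.1 / (72 × 2.771) × 0.85 = 3660.3 / 199.51 × 0.85 ≈ 15.6 mL/min
Patient B: CrCl = (140 − 49) × 51 / (72 × 0.62) × 0.85 = 4641.0 / 44.64 × 0.85 ≈ 88.4 mL/min
|15.6 − 88.4| = 72.8 mL/min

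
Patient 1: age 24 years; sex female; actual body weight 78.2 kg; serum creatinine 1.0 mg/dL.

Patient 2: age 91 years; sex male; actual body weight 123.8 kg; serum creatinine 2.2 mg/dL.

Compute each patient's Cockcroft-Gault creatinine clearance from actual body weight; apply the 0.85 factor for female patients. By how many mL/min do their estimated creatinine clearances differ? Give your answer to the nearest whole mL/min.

Patient 1: CrCl = (140 − 24) × 78.2 / (72 × 1) × 0.85 = 9071.2 / 72.00 × 0.85 ≈ 107.1 mL/min
Patient 2: CrCl = (140 − 91) × 123.8 / (72 × 2.2) = 6066.2 / 158.40 ≈ 38.3 mL/min
|107.1 − 38.3| = 68.8 mL/min

69 mL/min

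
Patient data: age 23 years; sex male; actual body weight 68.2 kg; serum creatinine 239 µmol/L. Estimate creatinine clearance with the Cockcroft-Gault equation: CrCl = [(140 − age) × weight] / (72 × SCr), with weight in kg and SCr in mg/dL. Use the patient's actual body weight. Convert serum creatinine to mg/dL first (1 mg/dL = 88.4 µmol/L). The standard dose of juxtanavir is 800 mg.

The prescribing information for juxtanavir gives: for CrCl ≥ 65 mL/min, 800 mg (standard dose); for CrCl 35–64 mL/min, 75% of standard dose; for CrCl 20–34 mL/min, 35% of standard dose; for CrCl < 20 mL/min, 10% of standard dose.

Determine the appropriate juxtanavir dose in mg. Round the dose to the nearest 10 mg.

600 mg

SCr = 239 / 88.4 = 2.704 mg/dL
CrCl = (140 − 23) × 68.2 / (72 × 2.704) = 7979.4 / 194.69 ≈ 41.0 mL/min
CrCl ≈ 41 mL/min → bracket 35–64 mL/min.
75% of 800 mg = 600 mg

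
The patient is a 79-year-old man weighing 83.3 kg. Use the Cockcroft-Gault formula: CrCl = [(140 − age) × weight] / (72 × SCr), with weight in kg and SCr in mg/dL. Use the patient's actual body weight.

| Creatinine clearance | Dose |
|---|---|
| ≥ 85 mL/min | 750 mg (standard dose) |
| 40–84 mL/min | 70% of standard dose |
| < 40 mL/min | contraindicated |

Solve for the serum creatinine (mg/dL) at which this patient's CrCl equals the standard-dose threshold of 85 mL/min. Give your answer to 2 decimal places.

0.83 mg/dL

Standard dose requires CrCl ≥ 85 mL/min.
Set (140 − 79) × 83.3 / (72 × SCr) = 85
SCr = (140 − 79) × 83.3 / (72 × 85) = 0.830 mg/dL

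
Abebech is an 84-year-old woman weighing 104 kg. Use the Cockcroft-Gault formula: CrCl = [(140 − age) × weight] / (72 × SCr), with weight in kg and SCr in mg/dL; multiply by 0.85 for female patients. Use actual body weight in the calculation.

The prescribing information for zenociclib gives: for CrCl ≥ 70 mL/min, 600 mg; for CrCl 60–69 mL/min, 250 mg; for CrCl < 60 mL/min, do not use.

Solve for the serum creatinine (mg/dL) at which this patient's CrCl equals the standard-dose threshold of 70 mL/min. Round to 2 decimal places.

0.98 mg/dL

Standard dose requires CrCl ≥ 70 mL/min.
Set (140 − 84) × 104 × 0.85 / (72 × SCr) = 70
SCr = (140 − 84) × 104 × 0.85 / (72 × 70) = 0.982 mg/dL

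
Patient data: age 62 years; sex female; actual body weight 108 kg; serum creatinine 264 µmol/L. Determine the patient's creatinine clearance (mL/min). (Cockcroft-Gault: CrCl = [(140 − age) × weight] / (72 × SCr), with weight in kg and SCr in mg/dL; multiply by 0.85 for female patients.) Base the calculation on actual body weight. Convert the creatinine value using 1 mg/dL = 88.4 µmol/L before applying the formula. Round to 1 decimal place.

33.3 mL/min

SCr = 264 / 88.4 = 2.986 mg/dL
CrCl = (140 − 62) × 108 / (72 × 2.986) × 0.85 = 8424.0 / 214.99 × 0.85 ≈ 33.3 mL/min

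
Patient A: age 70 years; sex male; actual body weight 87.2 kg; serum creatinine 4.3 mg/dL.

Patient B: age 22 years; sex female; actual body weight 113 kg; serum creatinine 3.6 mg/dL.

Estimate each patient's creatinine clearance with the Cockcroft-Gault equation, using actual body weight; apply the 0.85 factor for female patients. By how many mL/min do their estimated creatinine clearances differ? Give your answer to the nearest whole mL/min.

Patient A: CrCl = (140 − 70) × 87.2 / (72 × 4.3) = 6104.0 / 309.60 ≈ 19.7 mL/min
Patient B: CrCl = (140 − 22) × 113 / (72 × 3.6) × 0.85 = 13334.0 / 259.20 × 0.85 ≈ 43.7 mL/min
|19.7 − 43.7| = 24.0 mL/min

24 mL/min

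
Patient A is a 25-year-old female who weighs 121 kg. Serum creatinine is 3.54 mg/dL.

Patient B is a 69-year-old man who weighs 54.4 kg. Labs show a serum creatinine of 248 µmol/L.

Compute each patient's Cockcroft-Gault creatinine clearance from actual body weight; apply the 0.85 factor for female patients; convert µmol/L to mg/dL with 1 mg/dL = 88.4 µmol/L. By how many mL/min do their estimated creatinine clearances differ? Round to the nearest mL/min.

27 mL/min

Patient A: CrCl = (140 − 25) × 121 / (72 × 3.54) × 0.85 = 13915.0 / 254.88 × 0.85 ≈ 46.4 mL/min
Patient B: SCr = 248 / 88.4 = 2.805 mg/dL
Patient B: CrCl = (140 − 69) × 54.4 / (72 × 2.805) = 3862.4 / 201.96 ≈ 19.1 mL/min
|46.4 − 19.1| = 27.3 mL/min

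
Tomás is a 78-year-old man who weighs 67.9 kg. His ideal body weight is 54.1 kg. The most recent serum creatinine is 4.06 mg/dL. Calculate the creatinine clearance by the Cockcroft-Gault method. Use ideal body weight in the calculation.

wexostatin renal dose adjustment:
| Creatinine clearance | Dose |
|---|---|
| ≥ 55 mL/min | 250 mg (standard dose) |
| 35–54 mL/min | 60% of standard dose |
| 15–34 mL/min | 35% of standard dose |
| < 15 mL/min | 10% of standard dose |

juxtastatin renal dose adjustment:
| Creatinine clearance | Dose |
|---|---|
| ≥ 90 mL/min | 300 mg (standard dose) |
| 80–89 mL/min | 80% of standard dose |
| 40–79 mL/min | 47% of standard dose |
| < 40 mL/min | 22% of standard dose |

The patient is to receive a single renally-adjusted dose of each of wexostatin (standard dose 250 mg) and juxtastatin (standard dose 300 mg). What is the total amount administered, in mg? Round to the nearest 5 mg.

90 mg

CrCl = (140 − 78) × 54.1 / (72 × 4.06) = 3354.2 / 292.32 ≈ 11.5 mL/min
CrCl ≈ 11 mL/min.
wexostatin: < 15 mL/min → 10% of 250 mg = 25 mg.
juxtastatin: < 40 mL/min → 22% of 300 mg = 66 mg.
Total = 25 + 66 = 91 mg.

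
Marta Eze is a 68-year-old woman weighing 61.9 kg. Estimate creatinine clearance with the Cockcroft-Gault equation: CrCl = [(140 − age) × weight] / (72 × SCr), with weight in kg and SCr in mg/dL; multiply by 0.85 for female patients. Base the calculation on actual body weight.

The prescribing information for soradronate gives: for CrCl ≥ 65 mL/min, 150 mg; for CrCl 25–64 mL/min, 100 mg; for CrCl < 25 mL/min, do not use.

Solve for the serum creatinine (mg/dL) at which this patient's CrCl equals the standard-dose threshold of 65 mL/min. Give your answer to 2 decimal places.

0.81 mg/dL

Standard dose requires CrCl ≥ 65 mL/min.
Set (140 − 68) × 61.9 × 0.85 / (72 × SCr) = 65
SCr = (140 − 68) × 61.9 × 0.85 / (72 × 65) = 0.809 mg/dL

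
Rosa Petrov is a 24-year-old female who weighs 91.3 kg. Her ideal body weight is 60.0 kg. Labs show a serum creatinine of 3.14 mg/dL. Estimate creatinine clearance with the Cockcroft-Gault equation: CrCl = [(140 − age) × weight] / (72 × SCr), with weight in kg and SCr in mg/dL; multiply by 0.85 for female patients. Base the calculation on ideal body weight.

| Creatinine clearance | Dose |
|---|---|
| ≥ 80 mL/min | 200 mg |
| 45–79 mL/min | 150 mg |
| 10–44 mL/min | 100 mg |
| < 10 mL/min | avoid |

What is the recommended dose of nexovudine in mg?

CrCl = (140 − 24) × 60 / (72 × 3.14) × 0.85 = 6960.0 / 226.08 × 0.85 ≈ 26.2 mL/min
CrCl ≈ 26 mL/min → bracket 10–44 mL/min.
Dose for this bracket: 100 mg.

100 mg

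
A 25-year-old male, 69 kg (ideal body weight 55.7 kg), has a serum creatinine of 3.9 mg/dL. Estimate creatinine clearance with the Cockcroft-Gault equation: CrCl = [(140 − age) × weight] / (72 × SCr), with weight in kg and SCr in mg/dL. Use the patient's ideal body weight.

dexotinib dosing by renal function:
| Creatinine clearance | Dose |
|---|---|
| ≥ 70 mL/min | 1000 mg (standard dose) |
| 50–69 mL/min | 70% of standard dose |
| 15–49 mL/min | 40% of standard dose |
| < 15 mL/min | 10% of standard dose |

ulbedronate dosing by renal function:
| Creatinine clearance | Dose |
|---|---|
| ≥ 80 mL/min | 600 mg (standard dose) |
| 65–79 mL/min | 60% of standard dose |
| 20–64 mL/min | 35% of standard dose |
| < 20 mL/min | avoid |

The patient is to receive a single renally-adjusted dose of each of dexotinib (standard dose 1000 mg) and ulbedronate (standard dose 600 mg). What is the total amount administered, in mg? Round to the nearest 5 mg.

CrCl = (140 − 25) × 55.7 / (72 × 3.9) = 6405.5 / 280.80 ≈ 22.8 mL/min
CrCl ≈ 23 mL/min.
dexotinib: 15–49 mL/min → 40% of 1000 mg = 400 mg.
ulbedronate: 20–64 mL/min → 35% of 600 mg = 210 mg.
Total = 400 + 210 = 610 mg.

610 mg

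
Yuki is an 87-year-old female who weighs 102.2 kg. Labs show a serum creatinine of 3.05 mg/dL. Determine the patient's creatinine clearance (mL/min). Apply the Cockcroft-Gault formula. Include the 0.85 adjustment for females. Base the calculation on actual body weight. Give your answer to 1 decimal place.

CrCl = (140 − 87) × 102.2 / (72 × 3.05) × 0.85 = 5416.6 / 219.60 × 0.85 ≈ 21.0 mL/min

21.0 mL/min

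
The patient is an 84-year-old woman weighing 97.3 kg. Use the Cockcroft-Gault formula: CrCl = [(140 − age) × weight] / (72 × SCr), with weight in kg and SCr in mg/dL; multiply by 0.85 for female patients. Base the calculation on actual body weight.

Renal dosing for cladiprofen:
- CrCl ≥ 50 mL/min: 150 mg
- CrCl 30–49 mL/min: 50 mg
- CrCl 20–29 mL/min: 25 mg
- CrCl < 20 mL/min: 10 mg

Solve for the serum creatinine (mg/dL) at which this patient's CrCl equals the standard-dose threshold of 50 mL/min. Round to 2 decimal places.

Standard dose requires CrCl ≥ 50 mL/min.
Set (140 − 84) × 97.3 × 0.85 / (72 × SCr) = 50
SCr = (140 − 84) × 97.3 × 0.85 / (72 × 50) = 1.287 mg/dL

1.29 mg/dL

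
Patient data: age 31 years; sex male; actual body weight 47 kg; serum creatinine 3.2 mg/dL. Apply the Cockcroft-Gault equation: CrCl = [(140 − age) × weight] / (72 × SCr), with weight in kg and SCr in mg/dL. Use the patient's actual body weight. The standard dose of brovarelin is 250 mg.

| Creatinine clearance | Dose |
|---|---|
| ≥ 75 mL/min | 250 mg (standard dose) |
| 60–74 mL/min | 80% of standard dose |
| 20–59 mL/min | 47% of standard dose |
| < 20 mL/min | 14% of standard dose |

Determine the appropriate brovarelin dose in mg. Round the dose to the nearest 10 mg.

CrCl = (140 − 31) × 47 / (72 × 3.2) = 5123.0 / 230.40 ≈ 22.2 mL/min
CrCl ≈ 22 mL/min → bracket 20–59 mL/min.
47% of 250 mg = 117.5 mg → 120 mg

120 mg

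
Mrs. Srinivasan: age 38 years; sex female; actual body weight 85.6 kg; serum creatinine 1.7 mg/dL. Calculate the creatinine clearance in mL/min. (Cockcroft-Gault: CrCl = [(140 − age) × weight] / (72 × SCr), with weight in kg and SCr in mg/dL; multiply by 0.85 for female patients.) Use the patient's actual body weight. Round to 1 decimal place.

60.6 mL/min

CrCl = (140 − 38) × 85.6 / (72 × 1.7) × 0.85 = 8731.2 / 122.40 × 0.85 ≈ 60.6 mL/min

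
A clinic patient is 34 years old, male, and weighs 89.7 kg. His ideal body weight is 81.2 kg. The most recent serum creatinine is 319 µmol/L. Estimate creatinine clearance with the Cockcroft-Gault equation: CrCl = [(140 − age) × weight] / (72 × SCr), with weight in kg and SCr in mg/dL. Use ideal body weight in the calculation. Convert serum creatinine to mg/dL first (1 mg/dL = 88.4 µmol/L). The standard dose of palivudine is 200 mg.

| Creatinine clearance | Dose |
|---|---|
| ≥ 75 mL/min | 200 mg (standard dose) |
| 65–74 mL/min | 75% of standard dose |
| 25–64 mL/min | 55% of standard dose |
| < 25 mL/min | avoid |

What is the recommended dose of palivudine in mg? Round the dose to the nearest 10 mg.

SCr = 319 / 88.4 = 3.609 mg/dL
CrCl = (140 − 34) × 81.2 / (72 × 3.609) = 8607.2 / 259.85 ≈ 33.1 mL/min
CrCl ≈ 33 mL/min → bracket 25–64 mL/min.
55% of 200 mg = 110 mg

110 mg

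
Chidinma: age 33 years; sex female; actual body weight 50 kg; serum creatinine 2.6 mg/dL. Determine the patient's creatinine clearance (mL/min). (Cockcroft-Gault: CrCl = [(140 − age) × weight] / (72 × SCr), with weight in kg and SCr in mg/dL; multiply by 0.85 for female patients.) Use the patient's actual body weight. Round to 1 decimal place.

CrCl = (140 − 33) × 50 / (72 × 2.6) × 0.85 = 5350.0 / 187.20 × 0.85 ≈ 24.3 mL/min

24.3 mL/min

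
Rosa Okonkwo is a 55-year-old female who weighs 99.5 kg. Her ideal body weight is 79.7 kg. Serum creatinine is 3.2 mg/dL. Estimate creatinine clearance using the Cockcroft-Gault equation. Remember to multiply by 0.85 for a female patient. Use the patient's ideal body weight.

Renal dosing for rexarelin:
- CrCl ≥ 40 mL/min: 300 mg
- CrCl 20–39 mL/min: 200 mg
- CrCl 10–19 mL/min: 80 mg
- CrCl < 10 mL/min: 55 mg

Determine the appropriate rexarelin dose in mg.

200 mg

CrCl = (140 − 55) × 79.7 / (72 × 3.2) × 0.85 = 6774.5 / 230.40 × 0.85 ≈ 25.0 mL/min
CrCl ≈ 25 mL/min → bracket 20–39 mL/min.
Dose for this bracket: 200 mg.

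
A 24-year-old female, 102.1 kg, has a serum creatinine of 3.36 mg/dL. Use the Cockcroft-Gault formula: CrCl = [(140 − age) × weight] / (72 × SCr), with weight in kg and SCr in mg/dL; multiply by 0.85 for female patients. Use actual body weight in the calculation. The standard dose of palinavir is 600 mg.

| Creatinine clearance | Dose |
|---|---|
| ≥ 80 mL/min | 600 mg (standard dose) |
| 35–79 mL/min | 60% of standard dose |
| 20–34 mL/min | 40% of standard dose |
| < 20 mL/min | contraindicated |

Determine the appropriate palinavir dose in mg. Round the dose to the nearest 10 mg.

360 mg

CrCl = (140 − 24) × 102.1 / (72 × 3.36) × 0.85 = 11843.6 / 241.92 × 0.85 ≈ 41.6 mL/min
CrCl ≈ 42 mL/min → bracket 35–79 mL/min.
60% of 600 mg = 360 mg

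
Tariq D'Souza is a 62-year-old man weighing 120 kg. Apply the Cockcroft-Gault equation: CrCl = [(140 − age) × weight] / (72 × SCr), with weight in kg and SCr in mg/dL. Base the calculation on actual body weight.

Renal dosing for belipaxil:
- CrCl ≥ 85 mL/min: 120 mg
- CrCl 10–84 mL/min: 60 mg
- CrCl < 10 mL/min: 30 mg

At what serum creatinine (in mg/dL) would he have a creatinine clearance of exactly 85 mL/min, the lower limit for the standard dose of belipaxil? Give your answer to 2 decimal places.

Standard dose requires CrCl ≥ 85 mL/min.
Set (140 − 62) × 120 / (72 × SCr) = 85
SCr = (140 − 62) × 120 / (72 × 85) = 1.529 mg/dL

1.53 mg/dL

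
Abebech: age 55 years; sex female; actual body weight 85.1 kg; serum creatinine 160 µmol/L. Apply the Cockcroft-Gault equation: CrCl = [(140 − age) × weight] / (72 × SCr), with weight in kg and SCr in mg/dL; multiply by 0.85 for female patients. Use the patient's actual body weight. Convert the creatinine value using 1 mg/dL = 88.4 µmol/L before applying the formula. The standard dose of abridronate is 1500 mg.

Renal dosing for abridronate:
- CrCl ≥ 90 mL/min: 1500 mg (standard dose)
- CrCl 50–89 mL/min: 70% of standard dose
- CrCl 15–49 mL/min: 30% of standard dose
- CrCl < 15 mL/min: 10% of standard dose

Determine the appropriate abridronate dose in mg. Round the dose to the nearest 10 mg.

SCr = 160 / 88.4 = 1.81 mg/dL
CrCl = (140 − 55) × 85.1 / (72 × 1.81) × 0.85 = 7233.5 / 130.32 × 0.85 ≈ 47.2 mL/min
CrCl ≈ 47 mL/min → bracket 15–49 mL/min.
30% of 1500 mg = 450 mg

450 mg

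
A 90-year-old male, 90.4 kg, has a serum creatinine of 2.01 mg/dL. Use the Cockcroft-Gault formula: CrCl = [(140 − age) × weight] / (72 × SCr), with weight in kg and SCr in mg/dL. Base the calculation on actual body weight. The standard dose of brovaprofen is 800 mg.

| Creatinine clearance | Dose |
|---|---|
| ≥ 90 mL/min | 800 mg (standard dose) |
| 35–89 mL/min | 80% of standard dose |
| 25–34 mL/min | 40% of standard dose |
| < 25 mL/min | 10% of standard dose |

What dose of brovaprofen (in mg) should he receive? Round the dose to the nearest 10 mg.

CrCl = (140 − 90) × 90.4 / (72 × 2.01) = 4520.0 / 144.72 ≈ 31.2 mL/min
CrCl ≈ 31 mL/min → bracket 25–34 mL/min.
40% of 800 mg = 320 mg

320 mg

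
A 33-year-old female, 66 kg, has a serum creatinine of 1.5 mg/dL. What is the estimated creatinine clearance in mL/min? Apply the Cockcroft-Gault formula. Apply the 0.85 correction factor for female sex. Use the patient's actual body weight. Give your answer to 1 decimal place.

CrCl = (140 − 33) × 66 / (72 × 1.5) × 0.85 = 7062.0 / 108.00 × 0.85 ≈ 55.6 mL/min

55.6 mL/min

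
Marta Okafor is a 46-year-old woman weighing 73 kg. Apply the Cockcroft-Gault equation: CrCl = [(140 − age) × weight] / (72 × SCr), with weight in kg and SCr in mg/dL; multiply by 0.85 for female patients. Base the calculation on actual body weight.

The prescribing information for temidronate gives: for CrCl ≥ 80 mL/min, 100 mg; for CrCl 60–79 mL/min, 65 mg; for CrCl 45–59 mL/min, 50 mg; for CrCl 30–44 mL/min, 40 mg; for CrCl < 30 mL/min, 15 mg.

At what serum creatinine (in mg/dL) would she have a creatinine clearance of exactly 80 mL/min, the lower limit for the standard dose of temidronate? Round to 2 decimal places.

Standard dose requires CrCl ≥ 80 mL/min.
Set (140 − 46) × 73 × 0.85 / (72 × SCr) = 80
SCr = (140 − 46) × 73 × 0.85 / (72 × 80) = 1.013 mg/dL

1.01 mg/dL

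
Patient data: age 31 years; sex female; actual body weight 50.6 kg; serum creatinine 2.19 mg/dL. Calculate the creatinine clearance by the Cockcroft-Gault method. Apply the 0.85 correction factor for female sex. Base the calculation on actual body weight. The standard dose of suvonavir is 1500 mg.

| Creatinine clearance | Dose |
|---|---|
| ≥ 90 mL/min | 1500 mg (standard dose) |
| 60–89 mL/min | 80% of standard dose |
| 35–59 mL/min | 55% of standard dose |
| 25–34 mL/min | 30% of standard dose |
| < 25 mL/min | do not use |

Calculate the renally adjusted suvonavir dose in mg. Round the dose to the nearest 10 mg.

450 mg

CrCl = (140 − 31) × 50.6 / (72 × 2.19) × 0.85 = 5515.4 / 157.68 × 0.85 ≈ 29.7 mL/min
CrCl ≈ 30 mL/min → bracket 25–34 mL/min.
30% of 1500 mg = 450 mg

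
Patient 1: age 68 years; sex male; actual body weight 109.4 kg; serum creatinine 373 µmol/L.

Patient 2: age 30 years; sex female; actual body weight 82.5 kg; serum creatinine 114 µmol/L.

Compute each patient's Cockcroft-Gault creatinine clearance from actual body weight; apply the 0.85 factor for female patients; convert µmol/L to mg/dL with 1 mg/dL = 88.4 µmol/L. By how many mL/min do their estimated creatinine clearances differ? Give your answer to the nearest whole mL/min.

Patient 1: SCr = 373 / 88.4 = 4.219 mg/dL
Patient 1: CrCl = (140 − 68) × 109.4 / (72 × 4.219) = 7876.8 / 303.77 ≈ 25.9 mL/min
Patient 2: SCr = 114 / 88.4 = 1.29 mg/dL
Patient 2: CrCl = (140 − 30) × 82.5 / (72 × 1.29) × 0.85 = 9075.0 / 92.88 × 0.85 ≈ 83.1 mL/min
|25.9 − 83.1| = 57.2 mL/min

57 mL/min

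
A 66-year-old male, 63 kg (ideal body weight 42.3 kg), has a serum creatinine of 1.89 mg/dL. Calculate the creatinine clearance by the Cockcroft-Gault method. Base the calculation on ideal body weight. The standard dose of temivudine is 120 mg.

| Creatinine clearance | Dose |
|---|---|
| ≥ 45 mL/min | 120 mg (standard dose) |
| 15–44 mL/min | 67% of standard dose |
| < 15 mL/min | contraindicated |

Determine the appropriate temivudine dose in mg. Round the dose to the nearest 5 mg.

CrCl = (140 − 66) × 42.3 / (72 × 1.89) = 3130.2 / 136.08 ≈ 23.0 mL/min
CrCl ≈ 23 mL/min → bracket 15–44 mL/min.
67% of 120 mg = 80.4 mg → 80 mg

80 mg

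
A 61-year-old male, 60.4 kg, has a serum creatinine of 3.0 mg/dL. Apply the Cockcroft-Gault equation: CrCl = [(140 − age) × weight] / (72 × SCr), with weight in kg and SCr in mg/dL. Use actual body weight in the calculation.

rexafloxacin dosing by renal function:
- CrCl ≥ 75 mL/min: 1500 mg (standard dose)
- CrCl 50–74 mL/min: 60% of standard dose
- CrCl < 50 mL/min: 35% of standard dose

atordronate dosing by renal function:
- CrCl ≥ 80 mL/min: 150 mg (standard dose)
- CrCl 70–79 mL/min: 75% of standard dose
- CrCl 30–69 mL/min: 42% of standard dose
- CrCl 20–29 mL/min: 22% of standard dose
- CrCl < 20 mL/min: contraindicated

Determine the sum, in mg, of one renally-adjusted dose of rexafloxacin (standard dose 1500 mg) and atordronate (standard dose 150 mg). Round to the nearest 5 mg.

CrCl = (140 − 61) × 60.4 / (72 × 3) = 4771.6 / 216.00 ≈ 22.1 mL/min
CrCl ≈ 22 mL/min.
rexafloxacin: < 50 mL/min → 35% of 1500 mg = 525 mg.
atordronate: 20–29 mL/min → 22% of 150 mg = 33 mg.
Total = 525 + 33 = 558 mg.

560 mg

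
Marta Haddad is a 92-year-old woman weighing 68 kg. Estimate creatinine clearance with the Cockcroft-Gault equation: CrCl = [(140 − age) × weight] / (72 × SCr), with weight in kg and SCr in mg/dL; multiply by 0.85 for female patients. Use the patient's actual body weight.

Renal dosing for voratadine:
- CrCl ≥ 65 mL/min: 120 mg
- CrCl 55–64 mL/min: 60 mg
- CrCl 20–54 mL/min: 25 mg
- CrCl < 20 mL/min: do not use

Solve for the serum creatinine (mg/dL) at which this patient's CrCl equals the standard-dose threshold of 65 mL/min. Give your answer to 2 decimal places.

0.59 mg/dL

Standard dose requires CrCl ≥ 65 mL/min.
Set (140 − 92) × 68 × 0.85 / (72 × SCr) = 65
SCr = (140 − 92) × 68 × 0.85 / (72 × 65) = 0.593 mg/dL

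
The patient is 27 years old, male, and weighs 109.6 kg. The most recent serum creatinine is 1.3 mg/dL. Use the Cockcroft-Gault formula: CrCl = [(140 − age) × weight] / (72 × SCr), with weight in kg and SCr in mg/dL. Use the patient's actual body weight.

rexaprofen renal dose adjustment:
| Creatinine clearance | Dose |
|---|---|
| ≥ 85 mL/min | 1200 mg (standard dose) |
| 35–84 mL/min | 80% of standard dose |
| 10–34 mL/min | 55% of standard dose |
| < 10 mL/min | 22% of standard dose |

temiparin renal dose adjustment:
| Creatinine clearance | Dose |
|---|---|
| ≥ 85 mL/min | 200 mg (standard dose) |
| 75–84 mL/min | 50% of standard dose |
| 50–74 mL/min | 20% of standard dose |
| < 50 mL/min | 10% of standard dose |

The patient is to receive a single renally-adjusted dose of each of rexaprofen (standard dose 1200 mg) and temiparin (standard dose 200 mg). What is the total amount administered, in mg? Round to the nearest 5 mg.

1400 mg

CrCl = (140 − 27) × 109.6 / (72 × 1.3) = 12384.8 / 93.60 ≈ 132.3 mL/min
CrCl ≈ 132 mL/min.
rexaprofen: ≥ 85 mL/min → 100% of 1200 mg = 1200 mg.
temiparin: ≥ 85 mL/min → 100% of 200 mg = 200 mg.
Total = 1200 + 200 = 1400 mg.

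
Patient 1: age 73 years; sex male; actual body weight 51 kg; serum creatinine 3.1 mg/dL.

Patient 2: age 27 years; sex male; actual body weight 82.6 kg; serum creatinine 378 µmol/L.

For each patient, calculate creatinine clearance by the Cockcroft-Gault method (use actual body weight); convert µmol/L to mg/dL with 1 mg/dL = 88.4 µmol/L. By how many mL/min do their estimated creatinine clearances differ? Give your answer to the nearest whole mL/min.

Patient 1: CrCl = (140 − 73) × 51 / (72 × 3.1) = 3417.0 / 223.20 ≈ 15.3 mL/min
Patient 2: SCr = 378 / 88.4 = 4.276 mg/dL
Patient 2: CrCl = (140 − 27) × 82.6 / (72 × 4.276) = 9333.8 / 307.87 ≈ 30.3 mL/min
|15.3 − 30.3| = 15.0 mL/min

15 mL/min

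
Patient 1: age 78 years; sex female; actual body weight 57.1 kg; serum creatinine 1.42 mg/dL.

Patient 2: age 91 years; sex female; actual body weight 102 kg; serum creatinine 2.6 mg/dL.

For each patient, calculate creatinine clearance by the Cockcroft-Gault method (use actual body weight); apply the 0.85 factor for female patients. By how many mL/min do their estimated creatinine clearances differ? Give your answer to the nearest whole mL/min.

7 mL/min

Patient 1: CrCl = (140 − 78) × 57.1 / (72 × 1.42) × 0.85 = 3540.2 / 102.24 × 0.85 ≈ 29.4 mL/min
Patient 2: CrCl = (140 − 91) × 102 / (72 × 2.6) × 0.85 = 4998.0 / 187.20 × 0.85 ≈ 22.7 mL/min
|29.4 − 22.7| = 6.7 mL/min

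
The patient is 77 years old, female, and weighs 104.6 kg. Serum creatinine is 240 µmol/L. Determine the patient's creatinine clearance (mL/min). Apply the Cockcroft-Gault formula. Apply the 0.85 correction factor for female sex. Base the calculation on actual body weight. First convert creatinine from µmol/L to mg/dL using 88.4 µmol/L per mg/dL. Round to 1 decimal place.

SCr = 240 / 88.4 = 2.715 mg/dL
CrCl = (140 − 77) × 104.6 / (72 × 2.715) × 0.85 = 6589.8 / 195.48 × 0.85 ≈ 28.7 mL/min

28.7 mL/min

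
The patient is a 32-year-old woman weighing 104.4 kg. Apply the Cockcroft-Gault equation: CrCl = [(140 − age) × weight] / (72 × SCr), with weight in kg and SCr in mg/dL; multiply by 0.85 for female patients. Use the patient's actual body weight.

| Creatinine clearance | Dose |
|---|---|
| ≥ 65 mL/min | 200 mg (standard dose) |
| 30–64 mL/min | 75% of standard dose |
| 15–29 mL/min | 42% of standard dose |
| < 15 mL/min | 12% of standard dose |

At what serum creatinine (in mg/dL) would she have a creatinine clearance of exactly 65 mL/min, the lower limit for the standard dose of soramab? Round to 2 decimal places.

2.05 mg/dL

Standard dose requires CrCl ≥ 65 mL/min.
Set (140 − 32) × 104.4 × 0.85 / (72 × SCr) = 65
SCr = (140 − 32) × 104.4 × 0.85 / (72 × 65) = 2.048 mg/dL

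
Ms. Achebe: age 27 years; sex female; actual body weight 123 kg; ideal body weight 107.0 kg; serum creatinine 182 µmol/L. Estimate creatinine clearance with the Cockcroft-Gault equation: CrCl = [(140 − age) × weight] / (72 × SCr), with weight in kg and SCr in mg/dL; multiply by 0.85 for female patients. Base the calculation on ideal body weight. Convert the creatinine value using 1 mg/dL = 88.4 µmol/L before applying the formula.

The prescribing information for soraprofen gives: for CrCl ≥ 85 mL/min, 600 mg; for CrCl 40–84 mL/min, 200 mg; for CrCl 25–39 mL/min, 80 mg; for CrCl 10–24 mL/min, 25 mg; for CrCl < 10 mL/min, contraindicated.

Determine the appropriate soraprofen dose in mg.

200 mg

SCr = 182 / 88.4 = 2.059 mg/dL
CrCl = (140 − 27) × 107 / (72 × 2.059) × 0.85 = 12091.0 / 148.25 × 0.85 ≈ 69.3 mL/min
CrCl ≈ 69 mL/min → bracket 40–84 mL/min.
Dose for this bracket: 200 mg.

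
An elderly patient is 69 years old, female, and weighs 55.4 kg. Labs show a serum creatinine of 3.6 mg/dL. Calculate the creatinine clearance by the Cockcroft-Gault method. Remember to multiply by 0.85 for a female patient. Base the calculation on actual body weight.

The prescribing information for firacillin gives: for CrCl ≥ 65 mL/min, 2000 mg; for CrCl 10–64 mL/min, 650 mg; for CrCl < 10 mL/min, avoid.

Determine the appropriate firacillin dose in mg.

CrCl = (140 − 69) × 55.4 / (72 × 3.6) × 0.85 = 3933.4 / 259.20 × 0.85 ≈ 12.9 mL/min
CrCl ≈ 13 mL/min → bracket 10–64 mL/min.
Dose for this bracket: 650 mg.

650 mg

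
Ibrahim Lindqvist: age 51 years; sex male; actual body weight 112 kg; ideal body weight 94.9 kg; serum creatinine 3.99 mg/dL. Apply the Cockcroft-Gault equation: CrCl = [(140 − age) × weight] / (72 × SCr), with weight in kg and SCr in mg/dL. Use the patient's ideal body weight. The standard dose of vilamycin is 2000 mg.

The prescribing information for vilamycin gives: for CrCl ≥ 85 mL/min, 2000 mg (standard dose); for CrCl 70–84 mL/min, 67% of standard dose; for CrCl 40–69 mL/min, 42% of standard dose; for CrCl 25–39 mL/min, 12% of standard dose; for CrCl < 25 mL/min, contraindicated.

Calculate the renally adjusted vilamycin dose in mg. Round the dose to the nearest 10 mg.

240 mg

CrCl = (140 − 51) × 94.9 / (72 × 3.99) = 8446.1 / 287.28 ≈ 29.4 mL/min
CrCl ≈ 29 mL/min → bracket 25–39 mL/min.
12% of 2000 mg = 240 mg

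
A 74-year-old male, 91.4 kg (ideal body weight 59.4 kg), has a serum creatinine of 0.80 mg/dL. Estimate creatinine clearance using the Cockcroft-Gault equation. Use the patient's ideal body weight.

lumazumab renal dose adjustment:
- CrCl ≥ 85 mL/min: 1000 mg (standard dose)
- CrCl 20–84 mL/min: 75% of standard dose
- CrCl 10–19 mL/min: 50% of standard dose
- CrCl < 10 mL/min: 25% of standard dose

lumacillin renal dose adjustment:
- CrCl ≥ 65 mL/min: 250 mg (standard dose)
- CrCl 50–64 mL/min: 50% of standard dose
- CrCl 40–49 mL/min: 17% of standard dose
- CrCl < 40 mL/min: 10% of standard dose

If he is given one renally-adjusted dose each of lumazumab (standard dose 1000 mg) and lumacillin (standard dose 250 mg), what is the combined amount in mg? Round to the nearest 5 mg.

CrCl = (140 − 74) × 59.4 / (72 × 0.8) = 3920.4 / 57.60 ≈ 68.1 mL/min
CrCl ≈ 68 mL/min.
lumazumab: 20–84 mL/min → 75% of 1000 mg = 750 mg.
lumacillin: ≥ 65 mL/min → 100% of 250 mg = 250 mg.
Total = 750 + 250 = 1000 mg.

1000 mg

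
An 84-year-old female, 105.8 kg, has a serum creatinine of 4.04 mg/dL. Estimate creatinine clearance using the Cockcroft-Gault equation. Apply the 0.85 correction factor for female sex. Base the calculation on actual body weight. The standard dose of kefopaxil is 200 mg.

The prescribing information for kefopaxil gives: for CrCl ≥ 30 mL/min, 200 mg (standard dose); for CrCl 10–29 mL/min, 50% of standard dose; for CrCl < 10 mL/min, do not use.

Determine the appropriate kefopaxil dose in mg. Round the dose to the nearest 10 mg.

CrCl = (140 − 84) × 105.8 / (72 × 4.04) × 0.85 = 5924.8 / 290.88 × 0.85 ≈ 17.3 mL/min
CrCl ≈ 17 mL/min → bracket 10–29 mL/min.
50% of 200 mg = 100 mg

100 mg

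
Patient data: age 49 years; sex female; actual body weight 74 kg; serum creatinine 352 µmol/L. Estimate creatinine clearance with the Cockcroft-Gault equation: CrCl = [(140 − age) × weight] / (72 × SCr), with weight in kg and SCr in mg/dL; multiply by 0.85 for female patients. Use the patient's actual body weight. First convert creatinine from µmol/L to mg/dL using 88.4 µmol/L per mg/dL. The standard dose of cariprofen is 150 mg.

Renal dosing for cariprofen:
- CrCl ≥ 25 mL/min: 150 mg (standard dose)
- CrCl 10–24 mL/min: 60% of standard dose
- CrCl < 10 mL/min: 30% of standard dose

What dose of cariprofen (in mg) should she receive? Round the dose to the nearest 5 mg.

90 mg

SCr = 352 / 88.4 = 3.982 mg/dL
CrCl = (140 − 49) × 74 / (72 × 3.982) × 0.85 = 6734.0 / 286.70 × 0.85 ≈ 20.0 mL/min
CrCl ≈ 20 mL/min → bracket 10–24 mL/min.
60% of 150 mg = 90 mg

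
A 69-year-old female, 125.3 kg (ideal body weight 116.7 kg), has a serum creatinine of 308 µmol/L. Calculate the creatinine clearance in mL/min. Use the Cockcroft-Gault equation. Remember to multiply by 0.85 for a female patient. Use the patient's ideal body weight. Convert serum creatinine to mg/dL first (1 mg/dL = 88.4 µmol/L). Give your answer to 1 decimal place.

28.1 mL/min

SCr = 308 / 88.4 = 3.484 mg/dL
CrCl = (140 − 69) × 116.7 / (72 × 3.484) × 0.85 = 8285.7 / 250.85 × 0.85 ≈ 28.1 mL/min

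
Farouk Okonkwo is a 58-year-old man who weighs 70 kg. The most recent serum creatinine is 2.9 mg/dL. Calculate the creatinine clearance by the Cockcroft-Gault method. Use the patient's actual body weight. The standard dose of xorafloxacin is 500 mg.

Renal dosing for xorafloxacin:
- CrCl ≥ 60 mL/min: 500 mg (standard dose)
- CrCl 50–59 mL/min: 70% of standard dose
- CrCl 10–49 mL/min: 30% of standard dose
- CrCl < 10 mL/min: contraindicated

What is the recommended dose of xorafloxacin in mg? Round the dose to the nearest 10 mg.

150 mg

CrCl = (140 − 58) × 70 / (72 × 2.9) = 5740.0 / 208.80 ≈ 27.5 mL/min
CrCl ≈ 27 mL/min → bracket 10–49 mL/min.
30% of 500 mg = 150 mg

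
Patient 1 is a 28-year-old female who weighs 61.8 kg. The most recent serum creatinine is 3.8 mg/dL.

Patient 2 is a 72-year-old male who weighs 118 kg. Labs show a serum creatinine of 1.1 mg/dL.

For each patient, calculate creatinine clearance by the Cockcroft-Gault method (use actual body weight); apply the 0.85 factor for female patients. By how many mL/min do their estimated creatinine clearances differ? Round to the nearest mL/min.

80 mL/min

Patient 1: CrCl = (140 − 28) × 61.8 / (72 × 3.8) × 0.85 = 6921.6 / 273.60 × 0.85 ≈ 21.5 mL/min
Patient 2: CrCl = (140 − 72) × 118 / (72 × 1.1) = 8024.0 / 79.20 ≈ 101.3 mL/min
|21.5 − 101.3| = 79.8 mL/min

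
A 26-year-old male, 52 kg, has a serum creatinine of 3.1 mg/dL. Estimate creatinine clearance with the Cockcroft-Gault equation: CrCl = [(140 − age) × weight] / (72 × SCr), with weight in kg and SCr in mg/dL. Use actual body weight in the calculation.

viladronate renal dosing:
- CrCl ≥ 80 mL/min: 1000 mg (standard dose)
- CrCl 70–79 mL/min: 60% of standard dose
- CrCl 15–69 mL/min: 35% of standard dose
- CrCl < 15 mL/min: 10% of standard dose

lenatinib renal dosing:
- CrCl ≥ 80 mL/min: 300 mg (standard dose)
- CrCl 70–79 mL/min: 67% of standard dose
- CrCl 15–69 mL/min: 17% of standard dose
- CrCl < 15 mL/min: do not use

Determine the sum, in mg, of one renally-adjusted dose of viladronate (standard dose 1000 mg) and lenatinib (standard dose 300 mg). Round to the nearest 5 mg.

CrCl = (140 − 26) × 52 / (72 × 3.1) = 5928.0 / 223.20 ≈ 26.6 mL/min
CrCl ≈ 27 mL/min.
viladronate: 15–69 mL/min → 35% of 1000 mg = 350 mg.
lenatinib: 15–69 mL/min → 17% of 300 mg = 51 mg.
Total = 350 + 51 = 401 mg.

400 mg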